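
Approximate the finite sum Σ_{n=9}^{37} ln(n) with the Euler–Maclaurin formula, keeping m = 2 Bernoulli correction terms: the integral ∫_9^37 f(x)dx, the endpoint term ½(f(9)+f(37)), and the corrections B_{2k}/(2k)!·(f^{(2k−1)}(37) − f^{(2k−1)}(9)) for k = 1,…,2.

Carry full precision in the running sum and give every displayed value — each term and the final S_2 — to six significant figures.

S_2 ≈ 88.7260

Integral: ∫_9^37 ln(x) dx = 85.8289.
Boundary: ½(f(9) + f(37)) = ½(2.19722 + 3.61092) = 2.90407.
So far: 88.7330.
Order-1 term: 1/12 · (0.0270270 − 0.111111) = -0.00700701.
Running total after k=1: 88.7260.
Order-2 term: −1/720 · (3.94843e-05 − 0.00274348) = 3.75556e-06.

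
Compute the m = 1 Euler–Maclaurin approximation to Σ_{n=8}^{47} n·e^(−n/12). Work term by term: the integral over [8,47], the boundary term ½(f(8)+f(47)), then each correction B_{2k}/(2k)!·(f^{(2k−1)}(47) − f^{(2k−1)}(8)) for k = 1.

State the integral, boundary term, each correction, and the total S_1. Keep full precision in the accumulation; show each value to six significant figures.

S_1 ≈ 111.628

∫_8^47 x·e^(−x/12) dx evaluates to 109.126.
Boundary: ½(f(8) + f(47)) = ½(4.10734 + 0.935645) = 2.52149.
Running total after boundary: 111.647.
Order-1 term: 1/12 · (-0.0580631 − 0.171139) = -0.0191002.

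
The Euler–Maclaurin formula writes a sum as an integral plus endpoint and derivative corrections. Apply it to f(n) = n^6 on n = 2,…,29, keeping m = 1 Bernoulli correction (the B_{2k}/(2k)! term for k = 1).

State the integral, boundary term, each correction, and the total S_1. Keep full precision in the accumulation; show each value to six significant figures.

Integral: ∫_2^29 x^6 dx = 2.46427e+09.
½[f(2) + f(29)] = ½[64.0000 + 5.94823e+08] = 2.97412e+08.
So far: 2.76168e+09.
Order-1 term: 1/12 · (1.23067e+08 − 192.000) = 1.02556e+07.

S_1 ≈ 2.77194e+09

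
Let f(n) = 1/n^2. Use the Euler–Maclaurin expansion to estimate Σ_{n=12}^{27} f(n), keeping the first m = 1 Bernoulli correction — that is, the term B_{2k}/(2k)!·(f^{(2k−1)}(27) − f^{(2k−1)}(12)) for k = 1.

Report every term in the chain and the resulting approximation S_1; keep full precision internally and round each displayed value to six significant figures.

The integral term ∫_12^27 1/x^2 dx = 0.0462963.
½[f(12) + f(27)] = ½[0.00694444 + 0.00137174] = 0.00415809.
Running total after boundary: 0.0504544.
Order-1 term: 1/12 · (-0.000101611 − (-0.00115741)) = 8.79831e-05.

S_1 ≈ 0.0505424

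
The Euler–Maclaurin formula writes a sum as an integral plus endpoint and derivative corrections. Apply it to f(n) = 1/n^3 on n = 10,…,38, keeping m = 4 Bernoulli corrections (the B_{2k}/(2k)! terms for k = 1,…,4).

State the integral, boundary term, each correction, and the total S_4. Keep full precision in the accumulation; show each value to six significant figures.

∫_10^38 1/x^3 dx evaluates to 0.00465374.
Boundary: ½(f(10) + f(38)) = ½(0.00100000 + 1.82242e-05) = 0.000509112.
Integral + boundary = 0.00516285.
Order-1 term: 1/12 · (-1.43876e-06 − (-0.000300000)) = 2.48801e-05.
Partial sum through k=1: 0.00518773.
Order-2 term: −1/720 · (-1.99274e-08 − (-6.00000e-05)) = -8.33057e-08.
Partial sum through k=2: 0.00518765.
Order-3 term: 1/30240 · (-5.79605e-10 − (-2.52000e-05)) = 8.33314e-10.
Partial sum through k=3: 0.00518765.
Order-4 term: −1/1209600 · (-2.88999e-11 − (-1.81440e-05)) = -1.50000e-11.

S_4 ≈ 0.00518765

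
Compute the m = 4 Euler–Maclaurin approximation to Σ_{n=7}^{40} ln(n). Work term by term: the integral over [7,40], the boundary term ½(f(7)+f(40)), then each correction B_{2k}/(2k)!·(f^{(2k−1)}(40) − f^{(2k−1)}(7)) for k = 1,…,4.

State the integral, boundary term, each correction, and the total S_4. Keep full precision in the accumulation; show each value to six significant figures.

∫_7^40 ln(x) dx evaluates to 100.934.
Boundary: ½(f(7) + f(40)) = ½(1.94591 + 3.68888) = 2.81739.
So far: 103.751.
k=1: B_{2}/(2)! × [f^{(1)}(40) − f^{(1)}(7)] = 1/12 × (0.0250000 − 0.142857) = -0.00982143.
Running total after k=1: 103.741.
k=2: B_{4}/(4)! × [f^{(3)}(40) − f^{(3)}(7)] = −1/720 × (3.12500e-05 − 0.00583090) = 8.05507e-06.
Running total after k=2: 103.741.
k=3: B_{6}/(6)! × [f^{(5)}(40) − f^{(5)}(7)] = 1/30240 × (2.34375e-07 − 0.00142798) = -4.72137e-08.
Running total after k=3: 103.741.
k=4: B_{8}/(8)! × [f^{(7)}(40) − f^{(7)}(7)] = −1/1209600 × (4.39453e-09 − 0.000874271) = 7.22774e-10.

S_4 ≈ 103.741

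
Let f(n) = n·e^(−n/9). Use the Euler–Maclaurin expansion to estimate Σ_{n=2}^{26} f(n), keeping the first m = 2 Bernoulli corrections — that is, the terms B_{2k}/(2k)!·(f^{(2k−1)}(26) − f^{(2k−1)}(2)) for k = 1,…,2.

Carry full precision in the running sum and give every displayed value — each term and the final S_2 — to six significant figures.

S_2 ≈ 63.2104

∫_2^26 x·e^(−x/9) dx evaluates to 61.7470.
Endpoint term: (f(2) + f(26))/2 = (1.60147 + 1.44659)/2 = 1.52403.
So far: 63.2711.
Order-1 term: 1/12 · (-0.105094 − 0.622796) = -0.0606575.
Running total after k=1: 63.2104.
Order-2 term: −1/720 · (7.63210e-05 − 0.0274601) = 3.80331e-05.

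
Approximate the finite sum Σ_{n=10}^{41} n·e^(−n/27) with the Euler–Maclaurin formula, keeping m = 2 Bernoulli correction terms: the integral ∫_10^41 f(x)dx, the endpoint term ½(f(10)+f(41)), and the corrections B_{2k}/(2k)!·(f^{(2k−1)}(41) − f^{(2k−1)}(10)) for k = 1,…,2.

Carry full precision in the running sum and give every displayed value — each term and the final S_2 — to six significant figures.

S_2 ≈ 295.535

Integral: ∫_10^41 x·e^(−x/27) dx = 287.638.
½[f(10) + f(41)] = ½[6.90479 + 8.98048] = 7.94263.
Running total after boundary: 295.580.
Order-1 term: 1/12 · (-0.113574 − 0.434746) = -0.0456933.
After k=1: 295.535.
Order-2 term: −1/720 · (0.000445128 − 0.00249068) = 2.84104e-06.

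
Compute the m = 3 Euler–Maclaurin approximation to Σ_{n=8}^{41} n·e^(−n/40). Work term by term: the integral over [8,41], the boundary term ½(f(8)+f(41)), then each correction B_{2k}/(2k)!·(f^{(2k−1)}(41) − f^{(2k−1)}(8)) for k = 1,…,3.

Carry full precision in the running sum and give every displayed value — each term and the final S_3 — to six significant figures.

S_3 ≈ 420.037

Integral: ∫_8^41 x·e^(−x/40) dx = 409.462.
½[f(8) + f(41)] = ½[6.54985 + 14.7107] = 10.6303.
Running total after boundary: 420.093.
Order-1 term: 1/12 · (-0.00896991 − 0.654985) = -0.0553295.
Running total after k=1: 420.037.
Order-2 term: −1/720 · (0.000442889 − 0.00143278) = 1.37485e-06.
Running total after k=2: 420.037.
Order-3 term: 1/30240 · (5.57116e-07 − 1.53512e-06) = -3.23414e-11.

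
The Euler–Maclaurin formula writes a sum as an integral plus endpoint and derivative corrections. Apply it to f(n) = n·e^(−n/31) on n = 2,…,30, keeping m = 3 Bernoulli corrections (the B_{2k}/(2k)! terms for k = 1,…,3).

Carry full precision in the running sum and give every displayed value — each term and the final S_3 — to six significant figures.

S_3 ≈ 247.182

The integral term ∫_2^30 x·e^(−x/31) dx = 240.617.
Endpoint term: (f(2) + f(30))/2 = (1.87504 + 11.3982)/2 = 6.63662.
Running total after boundary: 247.254.
k=1: B_{2}/(2)! × [f^{(1)}(30) − f^{(1)}(2)] = 1/12 × (0.0122561 − 0.877036) = -0.0720650.
Running total after k=1: 247.182.
k=2: B_{4}/(4)! × [f^{(3)}(30) − f^{(3)}(2)] = −1/720 × (0.000803472 − 0.00286376) = 2.86152e-06.
Running total after k=2: 247.182.
k=3: B_{6}/(6)! × [f^{(5)}(30) − f^{(5)}(2)] = 1/30240 × (1.65889e-06 − 5.01030e-06) = -1.10827e-10.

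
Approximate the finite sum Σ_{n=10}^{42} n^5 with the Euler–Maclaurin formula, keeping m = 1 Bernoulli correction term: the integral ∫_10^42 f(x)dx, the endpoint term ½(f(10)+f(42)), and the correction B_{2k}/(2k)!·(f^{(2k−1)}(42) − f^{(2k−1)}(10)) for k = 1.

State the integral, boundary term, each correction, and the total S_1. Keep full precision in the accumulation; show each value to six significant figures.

Integral: ∫_10^42 x^5 dx = 9.14672e+08.
½[f(10) + f(42)] = ½[100000 + 1.30691e+08] = 6.53956e+07.
So far: 9.80068e+08.
k=1: B_{2}/(2)! × [f^{(1)}(42) − f^{(1)}(10)] = 1/12 × (1.55585e+07 − 50000.0) = 1.29237e+06.

S_1 ≈ 9.81360e+08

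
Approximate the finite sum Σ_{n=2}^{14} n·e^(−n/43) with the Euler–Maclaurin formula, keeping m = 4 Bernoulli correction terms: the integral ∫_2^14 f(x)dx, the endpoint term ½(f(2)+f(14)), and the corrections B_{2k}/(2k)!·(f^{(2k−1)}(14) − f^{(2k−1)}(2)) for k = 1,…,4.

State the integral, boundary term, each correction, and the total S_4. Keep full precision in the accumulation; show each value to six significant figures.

The integral term ∫_2^14 x·e^(−x/43) dx = 77.1757.
½[f(2) + f(14)] = ½[1.90911 + 10.1095] = 6.00931.
So far: 83.1850.
Order-1 term: 1/12 · (0.487003 − 0.910156) = -0.0352627.
Running total after k=1: 83.1497.
Order-2 term: −1/720 · (0.00104447 − 0.00152475) = 6.67061e-07.
Running total after k=2: 83.1497.
Order-3 term: 1/30240 · (9.87315e-07 − 1.38305e-06) = -1.30865e-11.
Running total after k=3: 83.1497.
Order-4 term: −1/1209600 · (7.62438e-10 − 1.05001e-09) = 2.37739e-16.

S_4 ≈ 83.1497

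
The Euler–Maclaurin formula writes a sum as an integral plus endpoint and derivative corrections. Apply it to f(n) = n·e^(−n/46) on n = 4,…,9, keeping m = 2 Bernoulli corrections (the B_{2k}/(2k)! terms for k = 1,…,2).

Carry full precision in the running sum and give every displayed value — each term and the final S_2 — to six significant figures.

∫_4^9 x·e^(−x/46) dx evaluates to 28.0345.
Endpoint term: (f(4) + f(9))/2 = (3.66687 + 7.40068)/2 = 5.53378.
So far: 33.5683.
k=1: B_{2}/(2)! × [f^{(1)}(9) − f^{(1)}(4)] = 1/12 × (0.661414 − 0.837002) = -0.0146324.
Partial sum through k=1: 33.5537.
k=2: B_{4}/(4)! × [f^{(3)}(9) − f^{(3)}(4)] = −1/720 × (0.00108980 − 0.00126202) = 2.39200e-07.

S_2 ≈ 33.5537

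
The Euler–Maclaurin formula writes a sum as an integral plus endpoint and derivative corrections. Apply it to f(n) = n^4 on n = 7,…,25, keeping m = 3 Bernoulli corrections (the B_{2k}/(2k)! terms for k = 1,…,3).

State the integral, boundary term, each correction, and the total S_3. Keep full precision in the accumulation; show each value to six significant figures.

S_3 ≈ 2.15137e+06

∫_7^25 x^4 dx evaluates to 1.94976e+06.
½[f(7) + f(25)] = ½[2401.00 + 390625] = 196513.
So far: 2.14628e+06.
Order-1 term: 1/12 · (62500.0 − 1372.00) = 5094.00.
After k=1: 2.15137e+06.
Order-2 term: −1/720 · (600.000 − 168.000) = -0.600000.
After k=2: 2.15137e+06.
Order-3 term: 1/30240 · (0.00000 − 0.00000) = 0.00000.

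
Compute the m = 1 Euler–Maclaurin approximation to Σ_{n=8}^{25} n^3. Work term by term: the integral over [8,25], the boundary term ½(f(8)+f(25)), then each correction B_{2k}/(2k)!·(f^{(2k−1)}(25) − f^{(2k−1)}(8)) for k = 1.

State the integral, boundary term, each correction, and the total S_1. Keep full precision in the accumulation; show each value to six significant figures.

∫_8^25 x^3 dx evaluates to 96632.2.
Boundary: ½(f(8) + f(25)) = ½(512.000 + 15625.0) = 8068.50.
So far: 104701.
k=1: B_{2}/(2)! × [f^{(1)}(25) − f^{(1)}(8)] = 1/12 × (1875.00 − 192.000) = 140.250.

S_1 ≈ 104841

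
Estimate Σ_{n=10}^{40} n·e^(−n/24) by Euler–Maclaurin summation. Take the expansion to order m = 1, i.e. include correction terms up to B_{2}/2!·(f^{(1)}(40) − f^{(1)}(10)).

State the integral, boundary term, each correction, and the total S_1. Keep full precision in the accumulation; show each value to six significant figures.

S_1 ≈ 254.859

The integral term ∫_10^40 x·e^(−x/24) dx = 247.827.
Boundary: ½(f(10) + f(40)) = ½(6.59241 + 7.55502) = 7.07372.
So far: 254.901.
Order-1 term: 1/12 · (-0.125917 − 0.384557) = -0.0425395.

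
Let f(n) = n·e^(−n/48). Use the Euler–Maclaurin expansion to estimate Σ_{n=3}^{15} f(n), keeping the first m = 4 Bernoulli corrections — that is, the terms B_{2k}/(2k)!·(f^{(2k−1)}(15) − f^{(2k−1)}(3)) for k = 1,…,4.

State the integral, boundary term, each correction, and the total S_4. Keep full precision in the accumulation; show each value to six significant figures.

S_4 ≈ 94.1423

∫_3^15 x·e^(−x/48) dx evaluates to 87.2775.
½[f(3) + f(15)] = ½[2.81824 + 10.9742] = 6.89624.
Running total after boundary: 94.1738.
k=1: B_{2}/(2)! × [f^{(1)}(15) − f^{(1)}(3)] = 1/12 × (0.502986 − 0.880700) = -0.0314762.
Running total after k=1: 94.1423.
k=2: B_{4}/(4)! × [f^{(3)}(15) − f^{(3)}(3)] = −1/720 × (0.000853393 − 0.00119771) = 4.78220e-07.
Running total after k=2: 94.1423.
k=3: B_{6}/(6)! × [f^{(5)}(15) − f^{(5)}(3)] = 1/30240 × (6.46040e-07 − 8.73773e-07) = -7.53087e-12.
Running total after k=3: 94.1423.
k=4: B_{8}/(8)! × [f^{(7)}(15) − f^{(7)}(3)] = −1/1209600 × (4.00036e-10 − 5.32859e-10) = 1.09807e-16.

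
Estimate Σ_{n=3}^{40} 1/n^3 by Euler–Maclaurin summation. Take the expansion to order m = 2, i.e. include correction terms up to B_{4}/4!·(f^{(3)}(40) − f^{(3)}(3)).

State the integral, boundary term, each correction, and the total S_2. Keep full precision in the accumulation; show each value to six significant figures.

The integral term ∫_3^40 1/x^3 dx = 0.0552431.
Endpoint term: (f(3) + f(40))/2 = (0.0370370 + 1.56250e-05)/2 = 0.0185263.
Integral + boundary = 0.0737694.
Order-1 term: 1/12 · (-1.17187e-06 − (-0.0370370)) = 0.00308632.
Running total after k=1: 0.0768557.
Order-2 term: −1/720 · (-1.46484e-08 − (-0.0823045)) = -0.000114312.

S_2 ≈ 0.0767414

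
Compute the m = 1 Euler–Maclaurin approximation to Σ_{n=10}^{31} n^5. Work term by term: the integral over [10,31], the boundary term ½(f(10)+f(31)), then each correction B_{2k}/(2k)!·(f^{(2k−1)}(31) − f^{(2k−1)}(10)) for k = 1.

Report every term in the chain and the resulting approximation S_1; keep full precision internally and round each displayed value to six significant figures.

S_1 ≈ 1.62496e+08

∫_10^31 x^5 dx evaluates to 1.47751e+08.
Boundary: ½(f(10) + f(31)) = ½(100000 + 2.86292e+07) = 1.43646e+07.
Running total after boundary: 1.62115e+08.
Order-1 term: 1/12 · (4.61760e+06 − 50000.0) = 380634.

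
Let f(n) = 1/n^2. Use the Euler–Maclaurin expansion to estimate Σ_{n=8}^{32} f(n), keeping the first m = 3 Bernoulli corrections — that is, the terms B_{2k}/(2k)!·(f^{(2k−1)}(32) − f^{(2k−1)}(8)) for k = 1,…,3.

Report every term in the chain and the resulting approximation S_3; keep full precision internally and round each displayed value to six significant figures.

S_3 ≈ 0.102370

The integral term ∫_8^32 1/x^2 dx = 0.0937500.
Boundary: ½(f(8) + f(32)) = ½(0.0156250 + 0.000976562) = 0.00830078.
So far: 0.102051.
k=1: B_{2}/(2)! × [f^{(1)}(32) − f^{(1)}(8)] = 1/12 × (-6.10352e-05 − (-0.00390625)) = 0.000320435.
After k=1: 0.102371.
k=2: B_{4}/(4)! × [f^{(3)}(32) − f^{(3)}(8)] = −1/720 × (-7.15256e-07 − (-0.000732422)) = -1.01626e-06.
After k=2: 0.102370.
k=3: B_{6}/(6)! × [f^{(5)}(32) − f^{(5)}(8)] = 1/30240 × (-2.09548e-08 − (-0.000343323)) = 1.13526e-08.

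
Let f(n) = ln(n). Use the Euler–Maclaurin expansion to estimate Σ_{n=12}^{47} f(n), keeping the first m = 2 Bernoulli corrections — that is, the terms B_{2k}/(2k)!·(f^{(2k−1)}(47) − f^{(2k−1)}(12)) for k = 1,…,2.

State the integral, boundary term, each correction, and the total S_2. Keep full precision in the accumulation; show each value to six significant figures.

S_2 ≈ 119.300

∫_12^47 ln(x) dx evaluates to 116.138.
Endpoint term: (f(12) + f(47))/2 = (2.48491 + 3.85015)/2 = 3.16753.
Running total after boundary: 119.306.
k=1: B_{2}/(2)! × [f^{(1)}(47) − f^{(1)}(12)] = 1/12 × (0.0212766 − 0.0833333) = -0.00517139.
After k=1: 119.300.
k=2: B_{4}/(4)! × [f^{(3)}(47) − f^{(3)}(12)] = −1/720 × (1.92636e-05 − 0.00115741) = 1.58076e-06.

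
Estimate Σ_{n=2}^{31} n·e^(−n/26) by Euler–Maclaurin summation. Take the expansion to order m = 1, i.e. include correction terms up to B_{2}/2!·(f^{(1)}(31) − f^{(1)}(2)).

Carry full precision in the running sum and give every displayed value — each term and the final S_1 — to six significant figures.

Integral: ∫_2^31 x·e^(−x/26) dx = 224.283.
½[f(2) + f(31)] = ½[1.85192 + 9.40912] = 5.63052.
Running total after boundary: 229.914.
k=1: B_{2}/(2)! × [f^{(1)}(31) − f^{(1)}(2)] = 1/12 × (-0.0583692 − 0.854733) = -0.0760919.

S_1 ≈ 229.837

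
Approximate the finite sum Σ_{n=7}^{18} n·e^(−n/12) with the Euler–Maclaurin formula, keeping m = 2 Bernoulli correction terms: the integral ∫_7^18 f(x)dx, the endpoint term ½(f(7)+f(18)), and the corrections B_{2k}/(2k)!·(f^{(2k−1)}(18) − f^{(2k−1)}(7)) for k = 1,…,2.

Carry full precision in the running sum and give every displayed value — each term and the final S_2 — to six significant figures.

Integral: ∫_7^18 x·e^(−x/12) dx = 46.9052.
Endpoint term: (f(7) + f(18))/2 = (3.90625 + 4.01634)/2 = 3.96129.
Integral + boundary = 50.8665.
Order-1 term: 1/12 · (-0.111565 − 0.232515) = -0.0286733.
Partial sum through k=1: 50.8378.
Order-2 term: −1/720 · (0.00232427 − 0.00936517) = 9.77903e-06.

S_2 ≈ 50.8378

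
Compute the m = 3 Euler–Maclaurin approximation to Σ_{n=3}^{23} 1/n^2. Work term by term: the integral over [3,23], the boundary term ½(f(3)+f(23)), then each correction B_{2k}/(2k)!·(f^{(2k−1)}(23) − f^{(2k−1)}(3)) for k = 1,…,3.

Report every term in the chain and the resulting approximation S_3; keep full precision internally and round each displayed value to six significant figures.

S_3 ≈ 0.352389

Integral: ∫_3^23 1/x^2 dx = 0.289855.
Endpoint term: (f(3) + f(23))/2 = (0.111111 + 0.00189036)/2 = 0.0565007.
So far: 0.346356.
Correction k=1: B_{2}/2! · (f^{(1)}(23) − f^{(1)}(3)) = 1/12 · (-0.000164379 − (-0.0740741)) = 0.00615914.
Partial sum through k=1: 0.352515.
Correction k=2: B_{4}/4! · (f^{(3)}(23) − f^{(3)}(3)) = −1/720 · (-3.72883e-06 − (-0.0987654)) = -0.000137169.
Partial sum through k=2: 0.352378.
Correction k=3: B_{6}/6! · (f^{(5)}(23) − f^{(5)}(3)) = 1/30240 · (-2.11465e-07 − (-0.329218)) = 1.08868e-05.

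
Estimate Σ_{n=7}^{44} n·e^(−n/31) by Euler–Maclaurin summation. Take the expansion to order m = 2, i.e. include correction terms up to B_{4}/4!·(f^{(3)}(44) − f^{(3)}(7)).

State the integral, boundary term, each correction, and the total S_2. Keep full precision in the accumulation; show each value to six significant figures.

S_2 ≈ 385.600

Integral: ∫_7^44 x·e^(−x/31) dx = 377.546.
Boundary: ½(f(7) + f(44)) = ½(5.58511 + 10.6423) = 8.11369.
Integral + boundary = 385.660.
Correction k=1: B_{2}/2! · (f^{(1)}(44) − f^{(1)}(7)) = 1/12 · (-0.101429 − 0.617708) = -0.0599281.
Partial sum through k=1: 385.600.
Correction k=2: B_{4}/4! · (f^{(3)}(44) − f^{(3)}(7)) = −1/720 · (0.000397826 − 0.00230328) = 2.64647e-06.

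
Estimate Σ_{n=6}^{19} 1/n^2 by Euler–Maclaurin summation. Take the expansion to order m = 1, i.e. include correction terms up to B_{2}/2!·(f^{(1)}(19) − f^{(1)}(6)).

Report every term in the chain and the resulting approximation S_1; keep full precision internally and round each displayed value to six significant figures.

S_1 ≈ 0.130056

Integral: ∫_6^19 1/x^2 dx = 0.114035.
Endpoint term: (f(6) + f(19))/2 = (0.0277778 + 0.00277008)/2 = 0.0152739.
Integral + boundary = 0.129309.
Order-1 term: 1/12 · (-0.000291588 − (-0.00925926)) = 0.000747306.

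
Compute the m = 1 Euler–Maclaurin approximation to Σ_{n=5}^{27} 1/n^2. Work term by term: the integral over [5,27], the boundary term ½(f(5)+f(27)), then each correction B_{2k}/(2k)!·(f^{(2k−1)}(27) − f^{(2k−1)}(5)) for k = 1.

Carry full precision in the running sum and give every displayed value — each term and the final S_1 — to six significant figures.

The integral term ∫_5^27 1/x^2 dx = 0.162963.
½[f(5) + f(27)] = ½[0.0400000 + 0.00137174] = 0.0206859.
Integral + boundary = 0.183649.
Correction k=1: B_{2}/2! · (f^{(1)}(27) − f^{(1)}(5)) = 1/12 · (-0.000101611 − (-0.0160000)) = 0.00132487.

S_1 ≈ 0.184974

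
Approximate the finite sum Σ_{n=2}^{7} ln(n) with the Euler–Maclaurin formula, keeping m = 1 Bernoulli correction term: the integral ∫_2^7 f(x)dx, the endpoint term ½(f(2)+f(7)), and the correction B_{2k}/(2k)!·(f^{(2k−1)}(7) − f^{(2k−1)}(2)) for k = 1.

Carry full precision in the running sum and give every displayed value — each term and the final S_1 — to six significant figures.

Integral: ∫_2^7 ln(x) dx = 7.23508.
Boundary: ½(f(2) + f(7)) = ½(0.693147 + 1.94591) = 1.31953.
Integral + boundary = 8.55461.
Order-1 term: 1/12 · (0.142857 − 0.500000) = -0.0297619.

S_1 ≈ 8.52484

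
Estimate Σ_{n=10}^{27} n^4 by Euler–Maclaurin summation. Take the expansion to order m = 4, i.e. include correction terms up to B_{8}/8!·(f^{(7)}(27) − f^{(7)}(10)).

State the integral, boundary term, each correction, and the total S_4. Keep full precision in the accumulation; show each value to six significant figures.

Integral: ∫_10^27 x^4 dx = 2.84978e+06.
Boundary: ½(f(10) + f(27)) = ½(10000.0 + 531441) = 270720.
Integral + boundary = 3.12050e+06.
k=1: B_{2}/(2)! × [f^{(1)}(27) − f^{(1)}(10)] = 1/12 × (78732.0 − 4000.00) = 6227.67.
After k=1: 3.12673e+06.
k=2: B_{4}/(4)! × [f^{(3)}(27) − f^{(3)}(10)] = −1/720 × (648.000 − 240.000) = -0.566667.
After k=2: 3.12673e+06.
k=3: B_{6}/(6)! × [f^{(5)}(27) − f^{(5)}(10)] = 1/30240 × (0.00000 − 0.00000) = 0.00000.
After k=3: 3.12673e+06.
k=4: B_{8}/(8)! × [f^{(7)}(27) − f^{(7)}(10)] = −1/1209600 × (0.00000 − 0.00000) = 0.00000.

S_4 ≈ 3.12673e+06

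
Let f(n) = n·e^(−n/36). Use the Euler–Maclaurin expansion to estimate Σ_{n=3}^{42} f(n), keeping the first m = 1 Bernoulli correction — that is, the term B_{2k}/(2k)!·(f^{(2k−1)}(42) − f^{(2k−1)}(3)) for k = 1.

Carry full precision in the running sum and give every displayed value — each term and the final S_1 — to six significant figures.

The integral term ∫_3^42 x·e^(−x/36) dx = 417.322.
Boundary: ½(f(3) + f(42)) = ½(2.76013 + 13.0789) = 7.91953.
So far: 425.242.
Correction k=1: B_{2}/2! · (f^{(1)}(42) − f^{(1)}(3)) = 1/12 · (-0.0519005 − 0.843374) = -0.0746062.

S_1 ≈ 425.167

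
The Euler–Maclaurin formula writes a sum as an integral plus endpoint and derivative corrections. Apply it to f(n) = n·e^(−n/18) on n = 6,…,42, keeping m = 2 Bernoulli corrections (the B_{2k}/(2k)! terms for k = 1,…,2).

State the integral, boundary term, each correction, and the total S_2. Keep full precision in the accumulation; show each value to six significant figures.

Integral: ∫_6^42 x·e^(−x/18) dx = 204.812.
Endpoint term: (f(6) + f(42))/2 = (4.29919 + 4.07282)/2 = 4.18601.
Integral + boundary = 208.998.
Order-1 term: 1/12 · (-0.129296 − 0.477688) = -0.0505820.
Partial sum through k=1: 208.947.
Order-2 term: −1/720 · (0.000199531 − 0.00589738) = 7.91368e-06.

S_2 ≈ 208.947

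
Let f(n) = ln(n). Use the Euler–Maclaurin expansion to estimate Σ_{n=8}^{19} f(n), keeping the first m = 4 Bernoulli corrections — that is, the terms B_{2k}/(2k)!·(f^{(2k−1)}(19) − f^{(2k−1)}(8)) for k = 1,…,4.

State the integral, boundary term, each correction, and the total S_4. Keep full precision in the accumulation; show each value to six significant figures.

The integral term ∫_8^19 ln(x) dx = 28.3088.
Endpoint term: (f(8) + f(19))/2 = (2.07944 + 2.94444)/2 = 2.51194.
Running total after boundary: 30.8207.
k=1: B_{2}/(2)! × [f^{(1)}(19) − f^{(1)}(8)] = 1/12 × (0.0526316 − 0.125000) = -0.00603070.
Running total after k=1: 30.8147.
k=2: B_{4}/(4)! × [f^{(3)}(19) − f^{(3)}(8)] = −1/720 × (0.000291588 − 0.00390625) = 5.02036e-06.
Running total after k=2: 30.8147.
k=3: B_{6}/(6)! × [f^{(5)}(19) − f^{(5)}(8)] = 1/30240 × (9.69267e-06 − 0.000732422) = -2.38998e-08.
Running total after k=3: 30.8147.
k=4: B_{8}/(8)! × [f^{(7)}(19) − f^{(7)}(8)] = −1/1209600 × (8.05485e-07 − 0.000343323) = 2.83166e-10.

S_4 ≈ 30.8147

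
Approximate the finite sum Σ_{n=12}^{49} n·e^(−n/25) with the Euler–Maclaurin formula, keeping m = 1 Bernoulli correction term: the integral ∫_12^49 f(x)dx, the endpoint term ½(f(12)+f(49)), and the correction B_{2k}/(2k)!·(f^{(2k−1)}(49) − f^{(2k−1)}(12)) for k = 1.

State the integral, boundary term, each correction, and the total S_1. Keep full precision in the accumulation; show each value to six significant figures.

Integral: ∫_12^49 x·e^(−x/25) dx = 311.787.
Boundary: ½(f(12) + f(49)) = ½(7.42540 + 6.90206) = 7.16373.
Integral + boundary = 318.950.
k=1: B_{2}/(2)! × [f^{(1)}(49) − f^{(1)}(12)] = 1/12 × (-0.135224 − 0.321767) = -0.0380826.

S_1 ≈ 318.912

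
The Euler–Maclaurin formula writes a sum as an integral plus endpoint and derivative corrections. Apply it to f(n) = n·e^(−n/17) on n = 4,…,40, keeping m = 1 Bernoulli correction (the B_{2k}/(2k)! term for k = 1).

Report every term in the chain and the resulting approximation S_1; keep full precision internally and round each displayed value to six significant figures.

∫_4^40 x·e^(−x/17) dx evaluates to 190.009.
Endpoint term: (f(4) + f(40))/2 = (3.16135 + 3.80356)/2 = 3.48246.
So far: 193.492.
Correction k=1: B_{2}/2! · (f^{(1)}(40) − f^{(1)}(4)) = 1/12 · (-0.128650 − 0.604376) = -0.0610855.

S_1 ≈ 193.431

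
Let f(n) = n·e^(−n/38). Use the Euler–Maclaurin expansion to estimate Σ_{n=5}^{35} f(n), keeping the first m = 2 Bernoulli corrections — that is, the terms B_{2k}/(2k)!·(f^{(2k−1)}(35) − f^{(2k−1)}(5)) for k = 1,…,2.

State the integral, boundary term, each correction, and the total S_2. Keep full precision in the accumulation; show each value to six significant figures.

S_2 ≈ 337.313

∫_5^35 x·e^(−x/38) dx evaluates to 328.215.
Endpoint term: (f(5) + f(35))/2 = (4.38355 + 13.9335)/2 = 9.15852.
Integral + boundary = 337.374.
Order-1 term: 1/12 · (0.0314289 − 0.761353) = -0.0608270.
Running total after k=1: 337.313.
Order-2 term: −1/720 · (0.000573150 − 0.00174153) = 1.62275e-06.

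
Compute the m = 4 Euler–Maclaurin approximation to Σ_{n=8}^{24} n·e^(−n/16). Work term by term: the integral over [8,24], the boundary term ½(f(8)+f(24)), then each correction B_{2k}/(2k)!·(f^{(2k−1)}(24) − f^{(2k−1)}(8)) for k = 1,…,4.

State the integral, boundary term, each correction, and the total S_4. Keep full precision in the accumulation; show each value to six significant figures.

∫_8^24 x·e^(−x/16) dx evaluates to 90.1045.
Endpoint term: (f(8) + f(24))/2 = (4.85225 + 5.35512)/2 = 5.10368.
Running total after boundary: 95.2082.
Order-1 term: 1/12 · (-0.111565 − 0.303265) = -0.0345692.
Running total after k=1: 95.1736.
Order-2 term: −1/720 · (0.00130740 − 0.00592315) = 6.41076e-06.
Running total after k=2: 95.1736.
Order-3 term: 1/30240 · (1.19164e-05 − 4.16472e-05) = -9.83159e-10.
Running total after k=3: 95.1736.
Order-4 term: −1/1209600 · (7.31478e-08 − 2.34988e-07) = 1.33797e-13.

S_4 ≈ 95.1736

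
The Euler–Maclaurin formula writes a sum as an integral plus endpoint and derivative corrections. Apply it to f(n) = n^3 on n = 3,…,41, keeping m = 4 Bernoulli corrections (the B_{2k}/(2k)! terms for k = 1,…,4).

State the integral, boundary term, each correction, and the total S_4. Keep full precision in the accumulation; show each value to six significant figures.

The integral term ∫_3^41 x^3 dx = 706420.
½[f(3) + f(41)] = ½[27.0000 + 68921.0] = 34474.0.
Integral + boundary = 740894.
Correction k=1: B_{2}/2! · (f^{(1)}(41) − f^{(1)}(3)) = 1/12 · (5043.00 − 27.0000) = 418.000.
After k=1: 741312.
Correction k=2: B_{4}/4! · (f^{(3)}(41) − f^{(3)}(3)) = −1/720 · (6.00000 − 6.00000) = 0.00000.
After k=2: 741312.
Correction k=3: B_{6}/6! · (f^{(5)}(41) − f^{(5)}(3)) = 1/30240 · (0.00000 − 0.00000) = 0.00000.
After k=3: 741312.
Correction k=4: B_{8}/8! · (f^{(7)}(41) − f^{(7)}(3)) = −1/1209600 · (0.00000 − 0.00000) = 0.00000.

S_4 ≈ 741312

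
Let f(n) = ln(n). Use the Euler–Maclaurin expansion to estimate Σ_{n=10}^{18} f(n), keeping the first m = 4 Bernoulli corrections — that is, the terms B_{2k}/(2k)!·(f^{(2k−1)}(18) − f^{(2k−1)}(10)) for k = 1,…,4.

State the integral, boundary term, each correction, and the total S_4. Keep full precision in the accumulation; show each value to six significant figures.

S_4 ≈ 23.5936

Integral: ∫_10^18 ln(x) dx = 21.0008.
Boundary: ½(f(10) + f(18)) = ½(2.30259 + 2.89037) = 2.59648.
So far: 23.5973.
Correction k=1: B_{2}/2! · (f^{(1)}(18) − f^{(1)}(10)) = 1/12 · (0.0555556 − 0.100000) = -0.00370370.
Running total after k=1: 23.5936.
Correction k=2: B_{4}/4! · (f^{(3)}(18) − f^{(3)}(10)) = −1/720 · (0.000342936 − 0.00200000) = 2.30148e-06.
Running total after k=2: 23.5936.
Correction k=3: B_{6}/6! · (f^{(5)}(18) − f^{(5)}(10)) = 1/30240 · (1.27013e-05 − 0.000240000) = -7.51649e-09.
Running total after k=3: 23.5936.
Correction k=4: B_{8}/8! · (f^{(7)}(18) − f^{(7)}(10)) = −1/1209600 · (1.17605e-06 − 7.20000e-05) = 5.85515e-11.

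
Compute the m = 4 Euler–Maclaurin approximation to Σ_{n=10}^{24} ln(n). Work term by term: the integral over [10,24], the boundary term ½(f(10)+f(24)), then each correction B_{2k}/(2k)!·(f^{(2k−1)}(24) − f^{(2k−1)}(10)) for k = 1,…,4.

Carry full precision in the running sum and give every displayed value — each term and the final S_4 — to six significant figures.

The integral term ∫_10^24 ln(x) dx = 39.2474.
Endpoint term: (f(10) + f(24))/2 = (2.30259 + 3.17805)/2 = 2.74032.
So far: 41.9878.
k=1: B_{2}/(2)! × [f^{(1)}(24) − f^{(1)}(10)] = 1/12 × (0.0416667 − 0.100000) = -0.00486111.
Running total after k=1: 41.9829.
k=2: B_{4}/(4)! × [f^{(3)}(24) − f^{(3)}(10)] = −1/720 × (0.000144676 − 0.00200000) = 2.57684e-06.
Running total after k=2: 41.9829.
k=3: B_{6}/(6)! × [f^{(5)}(24) − f^{(5)}(10)] = 1/30240 × (3.01408e-06 − 0.000240000) = -7.83684e-09.
Running total after k=3: 41.9829.
k=4: B_{8}/(8)! × [f^{(7)}(24) − f^{(7)}(10)] = −1/1209600 × (1.56983e-07 − 7.20000e-05) = 5.93940e-11.

S_4 ≈ 41.9829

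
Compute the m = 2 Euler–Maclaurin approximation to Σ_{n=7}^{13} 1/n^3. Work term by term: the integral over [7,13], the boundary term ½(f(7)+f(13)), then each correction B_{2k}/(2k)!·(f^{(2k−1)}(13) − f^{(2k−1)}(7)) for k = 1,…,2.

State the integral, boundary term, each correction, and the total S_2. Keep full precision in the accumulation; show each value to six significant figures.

The integral term ∫_7^13 1/x^3 dx = 0.00724550.
½[f(7) + f(13)] = ½[0.00291545 + 0.000455166] = 0.00168531.
Integral + boundary = 0.00893081.
k=1: B_{2}/(2)! × [f^{(1)}(13) − f^{(1)}(7)] = 1/12 × (-0.000105038 − (-0.00124948)) = 9.53701e-05.
After k=1: 0.00902618.
k=2: B_{4}/(4)! × [f^{(3)}(13) − f^{(3)}(7)] = −1/720 × (-1.24306e-05 − (-0.000509992)) = -6.91057e-07.

S_2 ≈ 0.00902549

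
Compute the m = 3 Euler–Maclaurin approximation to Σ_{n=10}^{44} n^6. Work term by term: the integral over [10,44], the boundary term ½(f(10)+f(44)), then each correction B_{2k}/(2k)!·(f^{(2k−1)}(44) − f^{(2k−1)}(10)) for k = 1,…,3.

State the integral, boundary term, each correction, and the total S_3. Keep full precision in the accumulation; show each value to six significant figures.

S_3 ≈ 4.93207e+10

Integral: ∫_10^44 x^6 dx = 4.56097e+10.
Endpoint term: (f(10) + f(44))/2 = (1.00000e+06 + 7.25631e+09)/2 = 3.62866e+09.
Integral + boundary = 4.92383e+10.
k=1: B_{2}/(2)! × [f^{(1)}(44) − f^{(1)}(10)] = 1/12 × (9.89497e+08 − 600000) = 8.24081e+07.
Partial sum through k=1: 4.93208e+10.
k=2: B_{4}/(4)! × [f^{(3)}(44) − f^{(3)}(10)] = −1/720 × (1.02221e+07 − 120000) = -14030.7.
Partial sum through k=2: 4.93207e+10.
k=3: B_{6}/(6)! × [f^{(5)}(44) − f^{(5)}(10)] = 1/30240 × (31680.0 − 7200.00) = 0.809524.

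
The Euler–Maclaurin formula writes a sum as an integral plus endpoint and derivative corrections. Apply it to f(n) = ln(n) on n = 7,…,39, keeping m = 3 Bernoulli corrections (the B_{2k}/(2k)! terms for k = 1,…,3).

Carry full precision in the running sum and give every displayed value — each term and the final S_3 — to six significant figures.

S_3 ≈ 100.053

Integral: ∫_7^39 ln(x) dx = 97.2575.
Boundary: ½(f(7) + f(39)) = ½(1.94591 + 3.66356) = 2.80474.
Integral + boundary = 100.062.
Order-1 term: 1/12 · (0.0256410 − 0.142857) = -0.00976801.
Running total after k=1: 100.053.
Order-2 term: −1/720 · (3.37160e-05 − 0.00583090) = 8.05165e-06.
Running total after k=2: 100.053.
Order-3 term: 1/30240 · (2.66004e-07 − 0.00142798) = -4.72126e-08.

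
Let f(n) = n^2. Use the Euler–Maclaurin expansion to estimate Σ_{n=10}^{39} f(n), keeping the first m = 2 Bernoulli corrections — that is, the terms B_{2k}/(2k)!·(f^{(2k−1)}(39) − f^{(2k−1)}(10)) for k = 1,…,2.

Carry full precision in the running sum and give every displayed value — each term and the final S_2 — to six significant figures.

S_2 ≈ 20255.0

Integral: ∫_10^39 x^2 dx = 19439.7.
Endpoint term: (f(10) + f(39))/2 = (100.000 + 1521.00)/2 = 810.500.
Integral + boundary = 20250.2.
k=1: B_{2}/(2)! × [f^{(1)}(39) − f^{(1)}(10)] = 1/12 × (78.0000 − 20.0000) = 4.83333.
Running total after k=1: 20255.0.
k=2: B_{4}/(4)! × [f^{(3)}(39) − f^{(3)}(10)] = −1/720 × (0.00000 − 0.00000) = 0.00000.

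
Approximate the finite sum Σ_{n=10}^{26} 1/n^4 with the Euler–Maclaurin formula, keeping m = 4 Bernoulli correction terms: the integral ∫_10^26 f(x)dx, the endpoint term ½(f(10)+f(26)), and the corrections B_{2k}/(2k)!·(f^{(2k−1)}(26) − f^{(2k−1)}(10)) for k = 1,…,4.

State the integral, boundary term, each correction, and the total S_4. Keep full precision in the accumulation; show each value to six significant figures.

The integral term ∫_10^26 1/x^4 dx = 0.000314368.
Endpoint term: (f(10) + f(26))/2 = (0.000100000 + 2.18830e-06)/2 = 5.10941e-05.
Integral + boundary = 0.000365462.
k=1: B_{2}/(2)! × [f^{(1)}(26) − f^{(1)}(10)] = 1/12 × (-3.36661e-07 − (-4.00000e-05)) = 3.30528e-06.
Partial sum through k=1: 0.000368768.
k=2: B_{4}/(4)! × [f^{(3)}(26) − f^{(3)}(10)] = −1/720 × (-1.49406e-08 − (-1.20000e-05)) = -1.66459e-08.
Partial sum through k=2: 0.000368751.
k=3: B_{6}/(6)! × [f^{(5)}(26) − f^{(5)}(10)] = 1/30240 × (-1.23768e-09 − (-6.72000e-06)) = 2.22181e-10.
Partial sum through k=3: 0.000368751.
k=4: B_{8}/(8)! × [f^{(7)}(26) − f^{(7)}(10)] = −1/1209600 × (-1.64780e-10 − (-6.04800e-06)) = -4.99986e-12.

S_4 ≈ 0.000368751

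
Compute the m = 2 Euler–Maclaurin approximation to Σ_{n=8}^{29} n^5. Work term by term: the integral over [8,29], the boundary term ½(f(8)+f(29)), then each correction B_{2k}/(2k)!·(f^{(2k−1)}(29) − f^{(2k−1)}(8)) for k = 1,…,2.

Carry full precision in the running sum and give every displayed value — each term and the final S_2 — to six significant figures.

S_2 ≈ 1.09658e+08

Integral: ∫_8^29 x^5 dx = 9.90935e+07.
Boundary: ½(f(8) + f(29)) = ½(32768.0 + 2.05111e+07) = 1.02720e+07.
So far: 1.09365e+08.
Order-1 term: 1/12 · (3.53640e+06 − 20480.0) = 292994.
After k=1: 1.09658e+08.
Order-2 term: −1/720 · (50460.0 − 3840.00) = -64.7500.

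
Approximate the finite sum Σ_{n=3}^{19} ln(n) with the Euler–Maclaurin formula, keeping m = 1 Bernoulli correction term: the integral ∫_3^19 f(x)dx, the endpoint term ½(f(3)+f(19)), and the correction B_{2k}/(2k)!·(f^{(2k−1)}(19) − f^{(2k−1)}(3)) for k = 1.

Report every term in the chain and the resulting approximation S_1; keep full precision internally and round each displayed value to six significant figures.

S_1 ≈ 38.6466

Integral: ∫_3^19 ln(x) dx = 36.6485.
Boundary: ½(f(3) + f(19)) = ½(1.09861 + 2.94444) = 2.02153.
Running total after boundary: 38.6700.
Order-1 term: 1/12 · (0.0526316 − 0.333333) = -0.0233918.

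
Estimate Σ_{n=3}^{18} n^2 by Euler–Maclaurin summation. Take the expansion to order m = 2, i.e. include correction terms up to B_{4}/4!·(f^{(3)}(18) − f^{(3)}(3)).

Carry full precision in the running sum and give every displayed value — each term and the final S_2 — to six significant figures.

∫_3^18 x^2 dx evaluates to 1935.00.
Boundary: ½(f(3) + f(18)) = ½(9.00000 + 324.000) = 166.500.
Integral + boundary = 2101.50.
Order-1 term: 1/12 · (36.0000 − 6.00000) = 2.50000.
Partial sum through k=1: 2104.00.
Order-2 term: −1/720 · (0.00000 − 0.00000) = 0.00000.

S_2 ≈ 2104.00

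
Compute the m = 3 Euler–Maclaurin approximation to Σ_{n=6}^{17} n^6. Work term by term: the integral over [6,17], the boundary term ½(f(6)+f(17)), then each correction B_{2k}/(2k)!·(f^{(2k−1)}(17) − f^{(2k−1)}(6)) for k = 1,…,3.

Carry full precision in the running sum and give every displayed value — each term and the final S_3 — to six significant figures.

∫_6^17 x^6 dx evaluates to 5.85798e+07.
Endpoint term: (f(6) + f(17))/2 = (46656.0 + 2.41376e+07)/2 = 1.20921e+07.
Integral + boundary = 7.06719e+07.
k=1: B_{2}/(2)! × [f^{(1)}(17) − f^{(1)}(6)] = 1/12 × (8.51914e+06 − 46656.0) = 706040.
Partial sum through k=1: 7.13780e+07.
k=2: B_{4}/(4)! × [f^{(3)}(17) − f^{(3)}(6)] = −1/720 × (589560 − 25920.0) = -782.833.
Partial sum through k=2: 7.13772e+07.
k=3: B_{6}/(6)! × [f^{(5)}(17) − f^{(5)}(6)] = 1/30240 × (12240.0 − 4320.00) = 0.261905.

S_3 ≈ 7.13772e+07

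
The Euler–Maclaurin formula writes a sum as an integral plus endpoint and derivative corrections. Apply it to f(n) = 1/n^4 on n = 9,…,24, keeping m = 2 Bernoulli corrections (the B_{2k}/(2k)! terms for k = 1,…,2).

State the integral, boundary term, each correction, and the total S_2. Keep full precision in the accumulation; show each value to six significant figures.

S_2 ≈ 0.000516418

∫_9^24 1/x^4 dx evaluates to 0.000433135.
Endpoint term: (f(9) + f(24))/2 = (0.000152416 + 3.01408e-06)/2 = 7.77149e-05.
Running total after boundary: 0.000510850.
Order-1 term: 1/12 · (-5.02347e-07 − (-6.77404e-05)) = 5.60317e-06.
After k=1: 0.000516453.
Order-2 term: −1/720 · (-2.61639e-08 − (-2.50890e-05)) = -3.48095e-08.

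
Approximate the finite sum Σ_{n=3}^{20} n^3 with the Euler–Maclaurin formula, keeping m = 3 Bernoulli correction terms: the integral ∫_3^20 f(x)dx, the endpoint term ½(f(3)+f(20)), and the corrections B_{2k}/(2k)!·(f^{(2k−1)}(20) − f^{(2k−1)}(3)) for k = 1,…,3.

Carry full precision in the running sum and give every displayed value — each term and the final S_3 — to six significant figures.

S_3 ≈ 44091.0

∫_3^20 x^3 dx evaluates to 39979.8.
Boundary: ½(f(3) + f(20)) = ½(27.0000 + 8000.00) = 4013.50.
So far: 43993.2.
Order-1 term: 1/12 · (1200.00 − 27.0000) = 97.7500.
Partial sum through k=1: 44091.0.
Order-2 term: −1/720 · (6.00000 − 6.00000) = 0.00000.
Partial sum through k=2: 44091.0.
Order-3 term: 1/30240 · (0.00000 − 0.00000) = 0.00000.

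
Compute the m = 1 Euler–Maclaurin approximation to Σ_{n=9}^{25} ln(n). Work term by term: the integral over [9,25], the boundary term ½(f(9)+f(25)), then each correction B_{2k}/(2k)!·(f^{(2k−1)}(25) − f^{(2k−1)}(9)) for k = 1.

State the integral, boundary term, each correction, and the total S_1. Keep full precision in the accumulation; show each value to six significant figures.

The integral term ∫_9^25 ln(x) dx = 44.6969.
½[f(9) + f(25)] = ½[2.19722 + 3.21888] = 2.70805.
So far: 47.4049.
Correction k=1: B_{2}/2! · (f^{(1)}(25) − f^{(1)}(9)) = 1/12 · (0.0400000 − 0.111111) = -0.00592593.

S_1 ≈ 47.3990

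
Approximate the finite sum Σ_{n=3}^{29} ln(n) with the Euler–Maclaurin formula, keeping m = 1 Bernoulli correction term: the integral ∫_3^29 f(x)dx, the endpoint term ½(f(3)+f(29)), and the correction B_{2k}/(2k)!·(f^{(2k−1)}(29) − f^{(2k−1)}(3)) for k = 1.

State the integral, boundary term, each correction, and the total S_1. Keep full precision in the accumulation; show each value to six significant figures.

∫_3^29 ln(x) dx evaluates to 68.3557.
Endpoint term: (f(3) + f(29))/2 = (1.09861 + 3.36730)/2 = 2.23295.
So far: 70.5887.
Correction k=1: B_{2}/2! · (f^{(1)}(29) − f^{(1)}(3)) = 1/12 · (0.0344828 − 0.333333) = -0.0249042.

S_1 ≈ 70.5638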